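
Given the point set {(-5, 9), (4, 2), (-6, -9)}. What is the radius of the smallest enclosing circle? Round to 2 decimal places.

Call the three points A, B, C in the order given.
Side lengths²: AB² = 130, AC² = 325, BC² = 221.
Since AC² = 325 < 221 + 130 = 351, the triangle is acute, so the smallest enclosing circle is the circumcircle.
Circumcentre = (-125/26, -1/26), r² = 2125/26.
r = √(2125/26) ≈ 9.04.

9.04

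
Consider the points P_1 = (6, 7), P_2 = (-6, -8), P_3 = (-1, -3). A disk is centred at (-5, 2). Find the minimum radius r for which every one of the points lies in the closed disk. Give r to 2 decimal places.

The required radius is the distance from (-5, 2) to the farthest point.
Squared distances: 146, 101, 41.
Maximum is 146, attained at P_1.
r = √146 ≈ 12.08.

12.08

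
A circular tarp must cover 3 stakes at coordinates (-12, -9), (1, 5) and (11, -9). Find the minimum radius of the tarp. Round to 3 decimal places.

Call the three points A, B, C in the order given.
Side lengths²: AB² = 365, AC² = 529, BC² = 296.
Since AC² = 529 < 365 + 296 = 661, the triangle is acute, so the smallest enclosing circle is the circumcircle.
Circumcentre = (-0.5, -93/14), r² = 13505/98.
r = √(13505/98) ≈ 11.739.

11.739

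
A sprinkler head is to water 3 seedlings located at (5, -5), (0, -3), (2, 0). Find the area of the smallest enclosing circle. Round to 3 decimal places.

27.887

Call the three points A, B, C in the order given.
Side lengths²: AB² = 29, AC² = 34, BC² = 13.
Since AC² = 34 < 29 + 13 = 42, the triangle is acute, so the smallest enclosing circle is the circumcircle.
Circumcentre = (113/38, -107/38), r² = 6409/722.
Area = π·r² = π·6409/722 ≈ 27.887.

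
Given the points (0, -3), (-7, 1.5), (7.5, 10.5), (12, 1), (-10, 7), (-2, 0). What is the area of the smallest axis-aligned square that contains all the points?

484

The bounding box has width 22 and height 13.5.
An axis-aligned square enclosing the set must have side ≥ max(width, height).
So the minimum side is max(22, 13.5) = 22.
Area = 22² = 484.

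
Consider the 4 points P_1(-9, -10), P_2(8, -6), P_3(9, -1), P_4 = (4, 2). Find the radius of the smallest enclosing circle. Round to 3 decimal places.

A smallest enclosing disk is always determined by at most three of the input points on its boundary.
The farthest pair is P_1–P_3 with squared distance 405. The circle on this segment as diameter has centre (0, -5.5) and r² = 405/4 = 101.25.
Check P_2: distance² to centre = 64.25 ≤ 101.25, so it lies inside.
All remaining points lie in this disk, and no smaller disk contains both endpoints, so this is the minimum enclosing circle.
r = √(101.25) ≈ 10.062.

10.062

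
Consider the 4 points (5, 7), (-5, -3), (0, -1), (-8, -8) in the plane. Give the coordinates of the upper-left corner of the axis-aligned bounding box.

(-8, 7)

x-range [-8, 5], y-range [-8, 7].
The upper-left corner is (-8, 7).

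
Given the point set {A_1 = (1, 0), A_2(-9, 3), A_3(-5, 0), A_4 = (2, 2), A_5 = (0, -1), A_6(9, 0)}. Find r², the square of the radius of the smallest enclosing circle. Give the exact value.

The farthest pair is A_2–A_6 with squared distance 333. The circle on this segment as diameter has centre (0, 1.5) and r² = 333/4 = 83.25.
Check A_1: distance² to centre = 3.25 ≤ 83.25, so it lies inside.
All remaining points lie in this disk, and no smaller disk contains both endpoints, so this is the minimum enclosing circle.

83.25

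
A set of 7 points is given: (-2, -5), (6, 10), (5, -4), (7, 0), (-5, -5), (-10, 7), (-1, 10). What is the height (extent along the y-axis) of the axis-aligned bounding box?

max y = 10, min y = -5, so height = 15.

15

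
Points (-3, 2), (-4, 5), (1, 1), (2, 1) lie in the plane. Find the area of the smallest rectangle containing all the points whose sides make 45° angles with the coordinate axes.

In coordinates u = x + y, v = x − y the rectangle is axis-aligned; the map (x,y)→(u,v) scales areas by 2.
u-values: -1, 1, 2, 3; range = 3 − (-1) = 4.
v-values: -5, -9, 0, 1; range = 1 − (-9) = 10.
Area = (4 × 10) / 2 = 20.

20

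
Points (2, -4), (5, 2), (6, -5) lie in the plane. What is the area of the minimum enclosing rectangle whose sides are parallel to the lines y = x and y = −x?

In coordinates u = x + y, v = x − y the rectangle is axis-aligned; the map (x,y)→(u,v) scales areas by 2.
u-values: -2, 7, 1; range = 7 − (-2) = 9.
v-values: 6, 3, 11; range = 11 − 3 = 8.
Area = (9 × 8) / 2 = 36.

36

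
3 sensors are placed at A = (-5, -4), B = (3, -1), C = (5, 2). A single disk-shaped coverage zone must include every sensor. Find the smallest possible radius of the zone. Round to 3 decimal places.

5.831

Side lengths²: AB² = 73, AC² = 136, BC² = 13.
Since AC² = 136 ≥ 73 + 13 = 86, the angle opposite AC is not acute, so the smallest enclosing circle has AC as diameter.
Centre = midpoint of AC = (0, -1), r² = 136/4 = 34.
r = √34 ≈ 5.831.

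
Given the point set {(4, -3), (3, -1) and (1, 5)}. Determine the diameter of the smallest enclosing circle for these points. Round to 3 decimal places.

Call the three points A, B, C in the order given.
Side lengths²: AB² = 5, AC² = 73, BC² = 40.
Since AC² = 73 ≥ 40 + 5 = 45, the angle opposite AC is not acute, so the smallest enclosing circle has AC as diameter.
Centre = midpoint of AC = (2.5, 1), r² = 73/4 = 18.25.
Diameter = 2r = 2√(18.25) ≈ 8.544.

8.544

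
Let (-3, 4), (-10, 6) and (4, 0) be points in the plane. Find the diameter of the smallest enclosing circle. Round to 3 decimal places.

15.232

Call the three points A, B, C in the order given.
Side lengths²: AB² = 53, AC² = 65, BC² = 232.
Since BC² = 232 ≥ 65 + 53 = 118, the angle opposite BC is not acute, so the smallest enclosing circle has BC as diameter.
Centre = midpoint of BC = (-3, 3), r² = 232/4 = 58.
Diameter = 2r = 2√58 ≈ 15.232.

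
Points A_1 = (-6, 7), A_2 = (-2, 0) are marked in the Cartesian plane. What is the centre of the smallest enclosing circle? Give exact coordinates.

(-4, 3.5)

The smallest circle enclosing two points has them as diameter endpoints.
Centre = midpoint = (-4, 3.5); r² = |A_1A_2|²/4 = 65/4 = 16.25.
Centre = (-4, 3.5).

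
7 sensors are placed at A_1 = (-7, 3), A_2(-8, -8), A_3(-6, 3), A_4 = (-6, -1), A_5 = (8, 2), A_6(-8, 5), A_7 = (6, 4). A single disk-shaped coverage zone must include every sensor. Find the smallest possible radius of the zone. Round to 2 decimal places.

9.60

The minimum enclosing circle of a finite set is fixed by two of the points (as a diameter) or three (as a circumcircle).
The minimum enclosing circle is determined by three boundary points: A_2, A_5, A_6.
Their circumcentre is (-0.9375, -1.5) with r² = 92.12890625.
The farthest remaining point A_7 is at distance² 78.37890625 ≤ 92.12890625.
r = √(92.12890625) ≈ 9.60.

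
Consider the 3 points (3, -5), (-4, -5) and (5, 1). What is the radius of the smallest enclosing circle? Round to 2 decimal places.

Call the three points A, B, C in the order given.
Side lengths²: AB² = 49, AC² = 40, BC² = 117.
Since BC² = 117 ≥ 49 + 40 = 89, the angle opposite BC is not acute, so the smallest enclosing circle has BC as diameter.
Centre = midpoint of BC = (0.5, -2), r² = 117/4 = 29.25.
r = √(29.25) ≈ 5.41.

5.41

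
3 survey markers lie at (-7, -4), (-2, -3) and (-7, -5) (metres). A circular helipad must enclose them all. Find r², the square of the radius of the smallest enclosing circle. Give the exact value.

Call the three points A, B, C in the order given.
Side lengths²: AB² = 26, AC² = 1, BC² = 29.
Since BC² = 29 ≥ 26 + 1 = 27, the angle opposite BC is not acute, so the smallest enclosing circle has BC as diameter.
Centre = midpoint of BC = (-4.5, -4), r² = 29/4 = 7.25.

7.25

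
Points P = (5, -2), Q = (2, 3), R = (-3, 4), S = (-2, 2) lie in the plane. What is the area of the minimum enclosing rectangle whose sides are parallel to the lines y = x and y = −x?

In coordinates u = x + y, v = x − y the rectangle is axis-aligned; the map (x,y)→(u,v) scales areas by 2.
u-values: 3, 5, 1, 0; range = 5 − 0 = 5.
v-values: 7, -1, -7, -4; range = 7 − (-7) = 14.
Area = (5 × 14) / 2 = 35.

35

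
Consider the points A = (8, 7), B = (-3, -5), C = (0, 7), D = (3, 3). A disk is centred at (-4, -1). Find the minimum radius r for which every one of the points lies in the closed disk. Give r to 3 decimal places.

The required radius is the distance from (-4, -1) to the farthest point.
Squared distances: 208, 17, 80, 65.
Maximum is 208, attained at A.
r = √208 ≈ 14.422.

14.422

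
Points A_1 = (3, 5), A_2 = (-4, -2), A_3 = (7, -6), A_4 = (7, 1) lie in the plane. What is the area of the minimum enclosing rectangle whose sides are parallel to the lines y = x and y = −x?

105

In coordinates u = x + y, v = x − y the rectangle is axis-aligned; the map (x,y)→(u,v) scales areas by 2.
u-values: 8, -6, 1, 8; range = 8 − (-6) = 14.
v-values: -2, -2, 13, 6; range = 13 − (-2) = 15.
Area = (14 × 15) / 2 = 105.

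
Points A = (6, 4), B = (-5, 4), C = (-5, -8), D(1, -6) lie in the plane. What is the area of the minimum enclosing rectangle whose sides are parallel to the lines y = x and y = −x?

184

In coordinates u = x + y, v = x − y the rectangle is axis-aligned; the map (x,y)→(u,v) scales areas by 2.
u-values: 10, -1, -13, -5; range = 10 − (-13) = 23.
v-values: 2, -9, 3, 7; range = 7 − (-9) = 16.
Area = (23 × 16) / 2 = 184.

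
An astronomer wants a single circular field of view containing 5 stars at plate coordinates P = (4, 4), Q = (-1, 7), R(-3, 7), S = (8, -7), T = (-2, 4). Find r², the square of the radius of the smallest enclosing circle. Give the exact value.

The farthest pair is R–S with squared distance 317. The circle on this segment as diameter has centre (2.5, 0) and r² = 317/4 = 79.25.
Check P: distance² to centre = 18.25 ≤ 79.25, so it lies inside.
All remaining points lie in this disk, and no smaller disk contains both endpoints, so this is the minimum enclosing circle.

79.25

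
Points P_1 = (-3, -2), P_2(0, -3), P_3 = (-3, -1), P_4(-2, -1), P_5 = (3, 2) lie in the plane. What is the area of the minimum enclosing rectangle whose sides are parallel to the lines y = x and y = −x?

In coordinates u = x + y, v = x − y the rectangle is axis-aligned; the map (x,y)→(u,v) scales areas by 2.
u-values: -5, -3, -4, -3, 5; range = 5 − (-5) = 10.
v-values: -1, 3, -2, -1, 1; range = 3 − (-2) = 5.
Area = (10 × 5) / 2 = 25.

25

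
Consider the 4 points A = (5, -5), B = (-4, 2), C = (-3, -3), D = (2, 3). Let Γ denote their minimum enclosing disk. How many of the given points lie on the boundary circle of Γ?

2

A smallest enclosing disk is always determined by at most three of the input points on its boundary.
The farthest pair is A–B with squared distance 130. The circle on this segment as diameter has centre (0.5, -1.5) and r² = 130/4 = 32.5.
Check C: distance² to centre = 14.5 ≤ 32.5, so it lies inside.
All remaining points lie in this disk, and no smaller disk contains both endpoints, so this is the minimum enclosing circle.
The points at distance exactly r from the centre are A, B — 2 points.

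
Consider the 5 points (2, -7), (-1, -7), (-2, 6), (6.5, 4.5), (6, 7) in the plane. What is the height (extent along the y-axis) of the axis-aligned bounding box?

max y = 7, min y = -7, so height = 14.

14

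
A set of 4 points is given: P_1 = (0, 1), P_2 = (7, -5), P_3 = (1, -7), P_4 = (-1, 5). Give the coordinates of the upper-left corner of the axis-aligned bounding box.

(-1, 5)

x-range [-1, 7], y-range [-7, 5].
The upper-left corner is (-1, 5).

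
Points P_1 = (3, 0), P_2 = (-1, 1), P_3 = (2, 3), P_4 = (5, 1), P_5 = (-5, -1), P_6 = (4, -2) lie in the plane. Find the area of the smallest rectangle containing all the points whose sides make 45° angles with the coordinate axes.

60

In coordinates u = x + y, v = x − y the rectangle is axis-aligned; the map (x,y)→(u,v) scales areas by 2.
u-values: 3, 0, 5, 6, -6, 2; range = 6 − (-6) = 12.
v-values: 3, -2, -1, 4, -4, 6; range = 6 − (-4) = 10.
Area = (12 × 10) / 2 = 60.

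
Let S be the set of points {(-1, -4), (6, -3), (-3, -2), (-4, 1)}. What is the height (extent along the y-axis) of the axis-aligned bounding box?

5

max y = 1, min y = -4, so height = 5.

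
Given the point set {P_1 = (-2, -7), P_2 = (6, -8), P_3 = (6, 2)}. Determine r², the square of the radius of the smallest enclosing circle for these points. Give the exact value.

36.81640625

Side lengths²: P_1P_2² = 65, P_1P_3² = 145, P_2P_3² = 100.
Since P_1P_3² = 145 < 100 + 65 = 165, the triangle is acute, so the smallest enclosing circle is the circumcircle.
Circumcentre = (2.5625, -3), r² = 36.81640625.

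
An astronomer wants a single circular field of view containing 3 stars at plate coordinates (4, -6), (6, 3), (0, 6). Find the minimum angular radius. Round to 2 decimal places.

6.32

Call the three points A, B, C in the order given.
Side lengths²: AB² = 85, AC² = 160, BC² = 45.
Since AC² = 160 ≥ 85 + 45 = 130, the angle opposite AC is not acute, so the smallest enclosing circle has AC as diameter.
Centre = midpoint of AC = (2, 0), r² = 160/4 = 40.
r = √40 ≈ 6.32.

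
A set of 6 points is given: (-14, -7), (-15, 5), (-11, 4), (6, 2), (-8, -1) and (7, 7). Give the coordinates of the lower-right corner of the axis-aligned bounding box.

x-range [-15, 7], y-range [-7, 7].
The lower-right corner is (7, -7).

(7, -7)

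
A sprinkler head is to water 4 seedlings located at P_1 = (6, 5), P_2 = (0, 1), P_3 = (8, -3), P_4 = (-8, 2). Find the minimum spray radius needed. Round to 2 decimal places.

The minimum enclosing circle of a finite set is fixed by two of the points (as a diameter) or three (as a circumcircle).
The farthest pair is P_3–P_4 with squared distance 281. The circle on this segment as diameter has centre (0, -0.5) and r² = 281/4 = 70.25.
Check P_1: distance² to centre = 66.25 ≤ 70.25, so it lies inside.
All remaining points lie in this disk, and no smaller disk contains both endpoints, so this is the minimum enclosing circle.
r = √(70.25) ≈ 8.38.

8.38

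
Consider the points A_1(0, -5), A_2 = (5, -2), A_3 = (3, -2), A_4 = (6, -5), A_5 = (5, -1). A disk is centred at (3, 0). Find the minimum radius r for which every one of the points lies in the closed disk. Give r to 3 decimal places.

5.831

The required radius is the distance from (3, 0) to the farthest point.
Squared distances: 34, 8, 4, 34, 5.
Maximum is 34, attained at A_1.
r = √34 ≈ 5.831.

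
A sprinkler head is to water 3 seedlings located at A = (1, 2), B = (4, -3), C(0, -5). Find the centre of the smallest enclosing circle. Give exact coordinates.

Side lengths²: AB² = 34, AC² = 50, BC² = 20.
Since AC² = 50 < 34 + 20 = 54, the triangle is acute, so the smallest enclosing circle is the circumcircle.
Circumcentre = (10/13, -20/13), r² = 2125/169.
Centre = (10/13, -20/13).

(10/13, -20/13)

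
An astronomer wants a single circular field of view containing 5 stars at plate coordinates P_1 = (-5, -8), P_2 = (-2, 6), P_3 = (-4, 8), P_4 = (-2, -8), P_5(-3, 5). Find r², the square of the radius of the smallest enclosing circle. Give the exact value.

By Welzl's lemma the MEC is supported by two points (diametrically opposite) or three points (on a circumcircle).
The minimum enclosing circle is determined by three boundary points: P_1, P_3, P_4.
Their circumcentre is (-3.5, -0.0625) with r² = 65.25390625.
The farthest remaining point P_2 is at distance² 39.00390625 ≤ 65.25390625.

65.25390625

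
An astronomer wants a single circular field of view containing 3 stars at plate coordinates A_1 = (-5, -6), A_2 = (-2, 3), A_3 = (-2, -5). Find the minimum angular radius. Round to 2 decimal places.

4.74

Side lengths²: A_1A_2² = 90, A_1A_3² = 10, A_2A_3² = 64.
Since A_1A_2² = 90 ≥ 64 + 10 = 74, the angle opposite A_1A_2 is not acute, so the smallest enclosing circle has A_1A_2 as diameter.
Centre = midpoint of A_1A_2 = (-3.5, -1.5), r² = 90/4 = 22.5.
r = √(22.5) ≈ 4.74.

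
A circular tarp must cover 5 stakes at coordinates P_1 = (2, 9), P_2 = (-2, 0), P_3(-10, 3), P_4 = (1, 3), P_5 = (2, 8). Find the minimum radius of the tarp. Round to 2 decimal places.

6.71

By Welzl's lemma the MEC is supported by two points (diametrically opposite) or three points (on a circumcircle).
The farthest pair is P_1–P_3 with squared distance 180. The circle on this segment as diameter has centre (-4, 6) and r² = 180/4 = 45.
Check P_2: distance² to centre = 40 ≤ 45, so it lies inside.
All remaining points lie in this disk, and no smaller disk contains both endpoints, so this is the minimum enclosing circle.
r = √45 ≈ 6.71.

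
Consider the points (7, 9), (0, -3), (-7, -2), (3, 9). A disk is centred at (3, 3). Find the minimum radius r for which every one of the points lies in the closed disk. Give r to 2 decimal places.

The required radius is the distance from (3, 3) to the farthest point.
Squared distances: 52, 45, 125, 36.
Maximum is 125, attained at (-7, -2).
r = √125 ≈ 11.18.

11.18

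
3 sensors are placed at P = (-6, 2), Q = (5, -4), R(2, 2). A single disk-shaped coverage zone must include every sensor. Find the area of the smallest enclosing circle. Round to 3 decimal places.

123.308

Side lengths²: PQ² = 157, PR² = 64, QR² = 45.
Since PQ² = 157 ≥ 64 + 45 = 109, the angle opposite PQ is not acute, so the smallest enclosing circle has PQ as diameter.
Centre = midpoint of PQ = (-0.5, -1), r² = 157/4 = 39.25.
Area = π·r² = π·39.25 ≈ 123.308.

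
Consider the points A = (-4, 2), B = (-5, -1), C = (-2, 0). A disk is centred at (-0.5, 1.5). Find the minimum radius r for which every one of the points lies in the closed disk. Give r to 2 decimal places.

5.15

The required radius is the distance from (-0.5, 1.5) to the farthest point.
Squared distances: 12.5, 26.5, 4.5.
Maximum is 26.5, attained at B.
r = √(26.5) ≈ 5.15.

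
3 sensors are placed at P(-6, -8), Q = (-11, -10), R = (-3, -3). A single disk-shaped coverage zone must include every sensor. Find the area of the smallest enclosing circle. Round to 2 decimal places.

88.75

Side lengths²: PQ² = 29, PR² = 34, QR² = 113.
Since QR² = 113 ≥ 34 + 29 = 63, the angle opposite QR is not acute, so the smallest enclosing circle has QR as diameter.
Centre = midpoint of QR = (-7, -6.5), r² = 113/4 = 28.25.
Area = π·r² = π·28.25 ≈ 88.75.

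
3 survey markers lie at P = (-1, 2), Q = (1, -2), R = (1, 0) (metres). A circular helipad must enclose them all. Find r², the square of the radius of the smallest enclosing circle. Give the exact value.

5

Side lengths²: PQ² = 20, PR² = 8, QR² = 4.
Since PQ² = 20 ≥ 8 + 4 = 12, the angle opposite PQ is not acute, so the smallest enclosing circle has PQ as diameter.
Centre = midpoint of PQ = (0, 0), r² = 20/4 = 5.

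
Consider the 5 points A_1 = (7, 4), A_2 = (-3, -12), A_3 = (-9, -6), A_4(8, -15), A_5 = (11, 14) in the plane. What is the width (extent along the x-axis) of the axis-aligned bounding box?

max x = 11, min x = -9, so width = 20.

20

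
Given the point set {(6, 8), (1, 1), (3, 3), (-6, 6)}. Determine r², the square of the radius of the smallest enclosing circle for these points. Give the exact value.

37

A smallest enclosing disk is always determined by at most three of the input points on its boundary.
The farthest pair is (6, 8)–(-6, 6) with squared distance 148. The circle on this segment as diameter has centre (0, 7) and r² = 148/4 = 37.
Check (1, 1): distance² to centre = 37 ≤ 37, so it lies inside.
All remaining points lie in this disk, and no smaller disk contains both endpoints, so this is the minimum enclosing circle.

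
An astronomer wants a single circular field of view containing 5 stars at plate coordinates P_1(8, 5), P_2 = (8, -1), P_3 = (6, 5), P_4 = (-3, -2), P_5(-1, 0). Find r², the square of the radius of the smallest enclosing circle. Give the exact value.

The farthest pair is P_1–P_4 with squared distance 170. The circle on this segment as diameter has centre (2.5, 1.5) and r² = 170/4 = 42.5.
Check P_2: distance² to centre = 36.5 ≤ 42.5, so it lies inside.
All remaining points lie in this disk, and no smaller disk contains both endpoints, so this is the minimum enclosing circle.

42.5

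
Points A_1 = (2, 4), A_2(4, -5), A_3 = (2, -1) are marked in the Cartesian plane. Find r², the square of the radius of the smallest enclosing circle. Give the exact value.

Side lengths²: A_1A_2² = 85, A_1A_3² = 25, A_2A_3² = 20.
Since A_1A_2² = 85 ≥ 25 + 20 = 45, the angle opposite A_1A_2 is not acute, so the smallest enclosing circle has A_1A_2 as diameter.
Centre = midpoint of A_1A_2 = (3, -0.5), r² = 85/4 = 21.25.

21.25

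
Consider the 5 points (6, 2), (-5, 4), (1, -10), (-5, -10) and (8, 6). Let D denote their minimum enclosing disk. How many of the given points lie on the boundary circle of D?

The farthest pair is (-5, -10)–(8, 6) with squared distance 425. The circle on this segment as diameter has centre (1.5, -2) and r² = 425/4 = 106.25.
Check (6, 2): distance² to centre = 36.25 ≤ 106.25, so it lies inside.
All remaining points lie in this disk, and no smaller disk contains both endpoints, so this is the minimum enclosing circle.
The points at distance exactly r from the centre are (-5, -10), (8, 6) — 2 points.

2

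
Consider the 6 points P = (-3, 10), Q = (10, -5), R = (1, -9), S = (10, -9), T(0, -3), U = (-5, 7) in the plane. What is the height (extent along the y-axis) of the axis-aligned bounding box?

19

max y = 10, min y = -9, so height = 19.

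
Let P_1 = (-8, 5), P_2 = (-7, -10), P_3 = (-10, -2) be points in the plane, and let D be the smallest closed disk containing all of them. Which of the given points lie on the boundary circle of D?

Side lengths²: P_1P_2² = 226, P_1P_3² = 53, P_2P_3² = 73.
Since P_1P_2² = 226 ≥ 73 + 53 = 126, the angle opposite P_1P_2 is not acute, so the smallest enclosing circle has P_1P_2 as diameter.
Centre = midpoint of P_1P_2 = (-7.5, -2.5), r² = 226/4 = 56.5.
The points at distance exactly r from the centre are P_1, P_2 — 2 points.

P_1, P_2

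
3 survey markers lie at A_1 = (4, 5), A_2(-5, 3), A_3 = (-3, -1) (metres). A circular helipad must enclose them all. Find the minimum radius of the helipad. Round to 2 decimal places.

Side lengths²: A_1A_2² = 85, A_1A_3² = 85, A_2A_3² = 20.
Since A_1A_3² = 85 < 85 + 20 = 105, the triangle is acute, so the smallest enclosing circle is the circumcircle.
Circumcentre = (-0.25, 2.875), r² = 22.578125.
r = √(22.578125) ≈ 4.75.

4.75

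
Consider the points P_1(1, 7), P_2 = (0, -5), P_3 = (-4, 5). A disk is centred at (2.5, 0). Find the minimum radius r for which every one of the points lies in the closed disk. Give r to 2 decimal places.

The required radius is the distance from (2.5, 0) to the farthest point.
Squared distances: 51.25, 31.25, 67.25.
Maximum is 67.25, attained at P_3.
r = √(67.25) ≈ 8.20.

8.20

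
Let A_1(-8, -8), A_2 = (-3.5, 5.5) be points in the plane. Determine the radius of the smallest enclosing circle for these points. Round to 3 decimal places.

7.115

The smallest circle enclosing two points has them as diameter endpoints.
Centre = midpoint = (-5.75, -1.25); r² = |A_1A_2|²/4 = 202.5/4 = 50.625.
r = √(50.625) ≈ 7.115.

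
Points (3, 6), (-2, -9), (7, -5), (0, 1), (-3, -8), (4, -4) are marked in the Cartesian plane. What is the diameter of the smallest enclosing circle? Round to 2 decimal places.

15.81

By Welzl's lemma the MEC is supported by two points (diametrically opposite) or three points (on a circumcircle).
The farthest pair is (3, 6)–(-2, -9) with squared distance 250. The circle on this segment as diameter has centre (0.5, -1.5) and r² = 250/4 = 62.5.
Check (7, -5): distance² to centre = 54.5 ≤ 62.5, so it lies inside.
All remaining points lie in this disk, and no smaller disk contains both endpoints, so this is the minimum enclosing circle.
Diameter = 2r = 2√(62.5) ≈ 15.81.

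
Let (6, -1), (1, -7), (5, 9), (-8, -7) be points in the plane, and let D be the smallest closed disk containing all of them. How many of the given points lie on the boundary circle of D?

A smallest enclosing disk is always determined by at most three of the input points on its boundary.
The farthest pair is (5, 9)–(-8, -7) with squared distance 425. The circle on this segment as diameter has centre (-1.5, 1) and r² = 425/4 = 106.25.
Check (6, -1): distance² to centre = 60.25 ≤ 106.25, so it lies inside.
All remaining points lie in this disk, and no smaller disk contains both endpoints, so this is the minimum enclosing circle.
The points at distance exactly r from the centre are (5, 9), (-8, -7) — 2 points.

2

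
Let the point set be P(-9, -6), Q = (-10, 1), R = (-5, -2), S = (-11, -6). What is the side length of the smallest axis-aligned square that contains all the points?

7

The bounding box has width 6 and height 7.
An axis-aligned square enclosing the set must have side ≥ max(width, height).
So the minimum side is max(6, 7) = 7.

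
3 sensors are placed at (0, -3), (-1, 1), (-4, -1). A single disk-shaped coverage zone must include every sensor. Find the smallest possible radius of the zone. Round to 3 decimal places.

2.374

Call the three points A, B, C in the order given.
Side lengths²: AB² = 17, AC² = 20, BC² = 13.
Since AC² = 20 < 17 + 13 = 30, the triangle is acute, so the smallest enclosing circle is the circumcircle.
Circumcentre = (-23/14, -9/7), r² = 1105/196.
r = √(1105/196) ≈ 2.374.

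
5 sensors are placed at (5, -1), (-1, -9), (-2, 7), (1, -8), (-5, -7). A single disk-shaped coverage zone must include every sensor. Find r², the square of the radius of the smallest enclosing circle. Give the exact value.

64.25

The minimum enclosing circle of a finite set is fixed by two of the points (as a diameter) or three (as a circumcircle).
The farthest pair is (-1, -9)–(-2, 7) with squared distance 257. The circle on this segment as diameter has centre (-1.5, -1) and r² = 257/4 = 64.25.
Check (5, -1): distance² to centre = 42.25 ≤ 64.25, so it lies inside.
All remaining points lie in this disk, and no smaller disk contains both endpoints, so this is the minimum enclosing circle.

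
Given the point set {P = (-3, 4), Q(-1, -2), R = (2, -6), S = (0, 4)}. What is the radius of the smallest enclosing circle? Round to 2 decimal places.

5.59

The farthest pair is P–R with squared distance 125. The circle on this segment as diameter has centre (-0.5, -1) and r² = 125/4 = 31.25.
Check Q: distance² to centre = 1.25 ≤ 31.25, so it lies inside.
All remaining points lie in this disk, and no smaller disk contains both endpoints, so this is the minimum enclosing circle.
r = √(31.25) ≈ 5.59.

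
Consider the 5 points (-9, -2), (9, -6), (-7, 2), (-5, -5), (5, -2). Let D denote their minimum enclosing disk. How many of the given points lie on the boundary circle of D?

3

The minimum enclosing circle of a finite set is fixed by two of the points (as a diameter) or three (as a circumcircle).
The farthest pair is (-9, -2)–(9, -6) with squared distance 340. The circle on this segment as diameter has centre (0, -4) and r² = 340/4 = 85.
Check (-7, 2): distance² to centre = 85 ≤ 85, so it lies inside.
All remaining points lie in this disk, and no smaller disk contains both endpoints, so this is the minimum enclosing circle.
The points at distance exactly r from the centre are (-9, -2), (9, -6), (-7, 2) — 3 points.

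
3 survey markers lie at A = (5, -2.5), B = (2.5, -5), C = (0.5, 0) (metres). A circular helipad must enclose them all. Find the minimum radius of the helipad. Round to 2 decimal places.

2.80

Side lengths²: AB² = 12.5, AC² = 26.5, BC² = 29.
Since BC² = 29 < 26.5 + 12.5 = 39, the triangle is acute, so the smallest enclosing circle is the circumcircle.
Circumcentre = (31/14, -31/14), r² = 1537/196.
r = √(1537/196) ≈ 2.80.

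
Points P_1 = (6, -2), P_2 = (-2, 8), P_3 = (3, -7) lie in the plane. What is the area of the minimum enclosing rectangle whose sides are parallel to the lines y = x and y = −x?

100

In coordinates u = x + y, v = x − y the rectangle is axis-aligned; the map (x,y)→(u,v) scales areas by 2.
u-values: 4, 6, -4; range = 6 − (-4) = 10.
v-values: 8, -10, 10; range = 10 − (-10) = 20.
Area = (10 × 20) / 2 = 100.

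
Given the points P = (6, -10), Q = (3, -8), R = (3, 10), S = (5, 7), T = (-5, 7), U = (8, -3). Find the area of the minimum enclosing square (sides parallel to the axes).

400

The bounding box has width 13 and height 20.
An axis-aligned square enclosing the set must have side ≥ max(width, height).
So the minimum side is max(13, 20) = 20.
Area = 20² = 400.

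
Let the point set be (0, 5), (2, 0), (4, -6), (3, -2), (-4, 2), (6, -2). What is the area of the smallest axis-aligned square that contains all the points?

The bounding box has width 10 and height 11.
An axis-aligned square enclosing the set must have side ≥ max(width, height).
So the minimum side is max(10, 11) = 11.
Area = 11² = 121.

121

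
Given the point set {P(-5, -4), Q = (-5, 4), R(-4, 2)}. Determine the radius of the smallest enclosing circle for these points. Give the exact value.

Side lengths²: PQ² = 64, PR² = 37, QR² = 5.
Since PQ² = 64 ≥ 37 + 5 = 42, the angle opposite PQ is not acute, so the smallest enclosing circle has PQ as diameter.
Centre = midpoint of PQ = (-5, 0), r² = 64/4 = 16.
r = √16 = 4.

4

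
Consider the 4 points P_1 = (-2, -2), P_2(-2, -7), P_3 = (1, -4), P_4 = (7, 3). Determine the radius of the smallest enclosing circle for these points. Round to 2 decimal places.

The farthest pair is P_2–P_4 with squared distance 181. The circle on this segment as diameter has centre (2.5, -2) and r² = 181/4 = 45.25.
Check P_1: distance² to centre = 20.25 ≤ 45.25, so it lies inside.
All remaining points lie in this disk, and no smaller disk contains both endpoints, so this is the minimum enclosing circle.
r = √(45.25) ≈ 6.73.

6.73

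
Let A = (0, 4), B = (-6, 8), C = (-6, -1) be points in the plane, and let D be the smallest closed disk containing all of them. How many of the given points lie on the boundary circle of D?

Side lengths²: AB² = 52, AC² = 61, BC² = 81.
Since BC² = 81 < 61 + 52 = 113, the triangle is acute, so the smallest enclosing circle is the circumcircle.
Circumcentre = (-14/3, 3.5), r² = 793/36.
The points at distance exactly r from the centre are A, B, C — 3 points.

3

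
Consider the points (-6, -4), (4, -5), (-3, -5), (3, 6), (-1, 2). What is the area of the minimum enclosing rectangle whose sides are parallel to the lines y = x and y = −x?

In coordinates u = x + y, v = x − y the rectangle is axis-aligned; the map (x,y)→(u,v) scales areas by 2.
u-values: -10, -1, -8, 9, 1; range = 9 − (-10) = 19.
v-values: -2, 9, 2, -3, -3; range = 9 − (-3) = 12.
Area = (19 × 12) / 2 = 114.

114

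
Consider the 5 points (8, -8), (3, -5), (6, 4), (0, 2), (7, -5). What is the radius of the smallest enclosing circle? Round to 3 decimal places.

6.482

A smallest enclosing disk is always determined by at most three of the input points on its boundary.
The minimum enclosing circle is determined by three boundary points: (8, -8), (6, 4), (0, 2).
Their circumcentre is (91/19, -45/19) with r² = 15170/361.
The farthest remaining point (7, -5) is at distance² 4264/361 ≤ 15170/361.
r = √(15170/361) ≈ 6.482.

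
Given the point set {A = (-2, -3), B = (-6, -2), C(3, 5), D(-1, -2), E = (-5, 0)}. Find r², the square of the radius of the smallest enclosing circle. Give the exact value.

The farthest pair is B–C with squared distance 130. The circle on this segment as diameter has centre (-1.5, 1.5) and r² = 130/4 = 32.5.
Check A: distance² to centre = 20.5 ≤ 32.5, so it lies inside.
All remaining points lie in this disk, and no smaller disk contains both endpoints, so this is the minimum enclosing circle.

32.5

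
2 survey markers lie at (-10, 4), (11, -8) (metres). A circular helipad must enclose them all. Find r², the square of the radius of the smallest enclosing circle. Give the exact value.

146.25

The smallest circle enclosing two points has them as diameter endpoints.
Centre = midpoint = (0.5, -2); r² = |(-10, 4)−(11, -8)|²/4 = 585/4 = 146.25.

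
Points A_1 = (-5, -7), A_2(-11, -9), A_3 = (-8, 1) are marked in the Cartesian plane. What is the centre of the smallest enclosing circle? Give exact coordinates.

(-503/54, -73/18)

Side lengths²: A_1A_2² = 40, A_1A_3² = 73, A_2A_3² = 109.
Since A_2A_3² = 109 < 73 + 40 = 113, the triangle is acute, so the smallest enclosing circle is the circumcircle.
Circumcentre = (-503/54, -73/18), r² = 39785/1458.
Centre = (-503/54, -73/18).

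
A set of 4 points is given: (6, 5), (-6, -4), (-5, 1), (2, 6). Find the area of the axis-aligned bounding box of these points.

120

x ranges over [-6, 6], width 12.
y ranges over [-4, 6], height 10.
Area = 12 × 10 = 120.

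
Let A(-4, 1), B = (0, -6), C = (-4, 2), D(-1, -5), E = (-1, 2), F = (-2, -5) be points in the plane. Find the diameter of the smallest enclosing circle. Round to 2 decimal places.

8.94

The farthest pair is B–C with squared distance 80. The circle on this segment as diameter has centre (-2, -2) and r² = 80/4 = 20.
Check A: distance² to centre = 13 ≤ 20, so it lies inside.
All remaining points lie in this disk, and no smaller disk contains both endpoints, so this is the minimum enclosing circle.
Diameter = 2r = 2√20 ≈ 8.94.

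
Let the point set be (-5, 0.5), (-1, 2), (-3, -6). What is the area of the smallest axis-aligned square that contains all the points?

The bounding box has width 4 and height 8.
An axis-aligned square enclosing the set must have side ≥ max(width, height).
So the minimum side is max(4, 8) = 8.
Area = 8² = 64.

64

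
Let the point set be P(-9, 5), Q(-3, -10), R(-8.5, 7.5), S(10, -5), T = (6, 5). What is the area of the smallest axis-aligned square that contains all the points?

The bounding box has width 19 and height 17.5.
An axis-aligned square enclosing the set must have side ≥ max(width, height).
So the minimum side is max(19, 17.5) = 19.
Area = 19² = 361.

361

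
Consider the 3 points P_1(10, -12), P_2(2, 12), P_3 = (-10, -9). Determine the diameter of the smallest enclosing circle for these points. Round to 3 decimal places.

27.137

Side lengths²: P_1P_2² = 640, P_1P_3² = 409, P_2P_3² = 585.
Since P_1P_2² = 640 < 585 + 409 = 994, the triangle is acute, so the smallest enclosing circle is the circumcircle.
Circumcentre = (51/38, -59/38), r² = 132925/722.
Diameter = 2r = 2√(132925/722) ≈ 27.137.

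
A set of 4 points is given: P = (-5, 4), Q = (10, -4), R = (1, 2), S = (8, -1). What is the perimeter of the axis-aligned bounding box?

Width = max x − min x = 10 − (-5) = 15.
Height = max y − min y = 4 − (-4) = 8.
Perimeter = 2(15 + 8) = 46.

46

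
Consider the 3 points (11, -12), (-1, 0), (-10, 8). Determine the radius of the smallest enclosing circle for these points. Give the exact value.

Call the three points A, B, C in the order given.
Side lengths²: AB² = 288, AC² = 841, BC² = 145.
Since AC² = 841 ≥ 288 + 145 = 433, the angle opposite AC is not acute, so the smallest enclosing circle has AC as diameter.
Centre = midpoint of AC = (0.5, -2), r² = 841/4 = 210.25.
r = √(210.25) = 14.5.

14.5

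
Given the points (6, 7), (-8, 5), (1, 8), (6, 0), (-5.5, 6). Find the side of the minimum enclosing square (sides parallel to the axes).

14

The bounding box has width 14 and height 8.
An axis-aligned square enclosing the set must have side ≥ max(width, height).
So the minimum side is max(14, 8) = 14.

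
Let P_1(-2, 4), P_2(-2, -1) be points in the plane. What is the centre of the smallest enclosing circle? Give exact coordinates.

The smallest circle enclosing two points has them as diameter endpoints.
Centre = midpoint = (-2, 1.5); r² = |P_1P_2|²/4 = 25/4 = 6.25.
Centre = (-2, 1.5).

(-2, 1.5)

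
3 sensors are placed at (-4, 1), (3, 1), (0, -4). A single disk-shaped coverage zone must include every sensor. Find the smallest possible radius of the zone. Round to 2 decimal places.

Call the three points A, B, C in the order given.
Side lengths²: AB² = 49, AC² = 41, BC² = 34.
Since AB² = 49 < 41 + 34 = 75, the triangle is acute, so the smallest enclosing circle is the circumcircle.
Circumcentre = (-0.5, -0.3), r² = 13.94.
r = √(13.94) ≈ 3.73.

3.73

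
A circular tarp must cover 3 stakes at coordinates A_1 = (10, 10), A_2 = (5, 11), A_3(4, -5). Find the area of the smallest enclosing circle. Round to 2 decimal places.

Side lengths²: A_1A_2² = 26, A_1A_3² = 261, A_2A_3² = 257.
Since A_1A_3² = 261 < 257 + 26 = 283, the triangle is acute, so the smallest enclosing circle is the circumcircle.
Circumcentre = (323/54, 157/54), r² = 96889/1458.
Area = π·r² = π·96889/1458 ≈ 208.77.

208.77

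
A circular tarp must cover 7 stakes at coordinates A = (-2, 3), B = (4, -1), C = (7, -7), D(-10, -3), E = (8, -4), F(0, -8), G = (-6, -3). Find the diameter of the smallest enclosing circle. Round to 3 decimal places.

18.028

The farthest pair is D–E with squared distance 325. The circle on this segment as diameter has centre (-1, -3.5) and r² = 325/4 = 81.25.
Check A: distance² to centre = 43.25 ≤ 81.25, so it lies inside.
All remaining points lie in this disk, and no smaller disk contains both endpoints, so this is the minimum enclosing circle.
Diameter = 2r = 2√(81.25) ≈ 18.028.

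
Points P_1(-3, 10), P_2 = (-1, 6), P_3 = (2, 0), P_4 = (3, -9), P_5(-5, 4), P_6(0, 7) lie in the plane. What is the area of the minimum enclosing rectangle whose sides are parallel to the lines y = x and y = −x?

In coordinates u = x + y, v = x − y the rectangle is axis-aligned; the map (x,y)→(u,v) scales areas by 2.
u-values: 7, 5, 2, -6, -1, 7; range = 7 − (-6) = 13.
v-values: -13, -7, 2, 12, -9, -7; range = 12 − (-13) = 25.
Area = (13 × 25) / 2 = 162.5.

162.5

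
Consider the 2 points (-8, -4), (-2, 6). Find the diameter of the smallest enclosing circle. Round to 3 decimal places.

The smallest circle enclosing two points has them as diameter endpoints.
Centre = midpoint = (-5, 1); r² = |(-8, -4)−(-2, 6)|²/4 = 136/4 = 34.
Diameter = 2r = 2√34 ≈ 11.662.

11.662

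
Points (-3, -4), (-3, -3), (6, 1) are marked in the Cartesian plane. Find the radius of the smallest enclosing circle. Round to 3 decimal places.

Call the three points A, B, C in the order given.
Side lengths²: AB² = 1, AC² = 106, BC² = 97.
Since AC² = 106 ≥ 97 + 1 = 98, the angle opposite AC is not acute, so the smallest enclosing circle has AC as diameter.
Centre = midpoint of AC = (1.5, -1.5), r² = 106/4 = 26.5.
r = √(26.5) ≈ 5.148.

5.148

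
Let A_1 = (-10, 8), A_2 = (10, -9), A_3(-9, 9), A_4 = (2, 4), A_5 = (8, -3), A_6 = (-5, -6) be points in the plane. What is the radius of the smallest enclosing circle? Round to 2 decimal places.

The farthest pair is A_1–A_2 with squared distance 689. The circle on this segment as diameter has centre (0, -0.5) and r² = 689/4 = 172.25.
Check A_3: distance² to centre = 171.25 ≤ 172.25, so it lies inside.
All remaining points lie in this disk, and no smaller disk contains both endpoints, so this is the minimum enclosing circle.
r = √(172.25) ≈ 13.12.

13.12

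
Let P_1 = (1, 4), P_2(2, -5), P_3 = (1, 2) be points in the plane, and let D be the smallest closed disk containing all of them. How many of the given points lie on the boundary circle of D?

Side lengths²: P_1P_2² = 82, P_1P_3² = 4, P_2P_3² = 50.
Since P_1P_2² = 82 ≥ 50 + 4 = 54, the angle opposite P_1P_2 is not acute, so the smallest enclosing circle has P_1P_2 as diameter.
Centre = midpoint of P_1P_2 = (1.5, -0.5), r² = 82/4 = 20.5.
The points at distance exactly r from the centre are P_1, P_2 — 2 points.

2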